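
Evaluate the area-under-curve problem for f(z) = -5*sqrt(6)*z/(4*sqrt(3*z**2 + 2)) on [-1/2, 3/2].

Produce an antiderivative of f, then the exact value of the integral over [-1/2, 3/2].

f matches the chain-rule pattern g'(h)*h' with inner function h(z) = 2*z**2 + 4/3; substituting u = h(z) collapses the integral.
F(z) = -5*sqrt(2*z**2 + 4/3)/4 is an antiderivative of f.
Check: d/dz[-5*sqrt(2*z**2 + 4/3)/4] = -5*sqrt(6)*z/(4*sqrt(3*z**2 + 2)) = f(z).
F(3/2) = -5*sqrt(210)/24; F(-1/2) = -5*sqrt(66)/24.
Integral = F(3/2) - F(-1/2) = -5*sqrt(210)/24 + 5*sqrt(66)/24.

Antiderivative: F(z) = -5*sqrt(2*z**2 + 4/3)/4; value = -5*sqrt(210)/24 + 5*sqrt(66)/24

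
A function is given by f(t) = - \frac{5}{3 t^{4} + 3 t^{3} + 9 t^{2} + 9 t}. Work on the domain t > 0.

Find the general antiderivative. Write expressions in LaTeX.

F(t) = - \frac{5 \log{\left(t \right)}}{9} + \frac{5 \log{\left(t + 1 \right)}}{12} + \frac{5 \log{\left(t^{2} + 3 \right)}}{72} + \frac{5 \sqrt{3} \operatorname{atan}{\left(\frac{\sqrt{3} t}{3} \right)}}{36} + C

The denominator factors as 3 t \left(t + 1\right) \left(t^{2} + 3\right); partial fractions split f into directly integrable pieces: \frac{5 \left(t + 3\right)}{36 \left(t^{2} + 3\right)} + \frac{5}{12 \left(t + 1\right)} - \frac{5}{9 t}.
Check: d/dt[- \frac{5 \log{\left(t \right)}}{9} + \frac{5 \log{\left(t + 1 \right)}}{12} + \frac{5 \log{\left(t^{2} + 3 \right)}}{72} + \frac{5 \sqrt{3} \operatorname{atan}{\left(\frac{\sqrt{3} t}{3} \right)}}{36}] = - \frac{5}{3 t^{4} + 3 t^{3} + 9 t^{2} + 9 t} = f(t).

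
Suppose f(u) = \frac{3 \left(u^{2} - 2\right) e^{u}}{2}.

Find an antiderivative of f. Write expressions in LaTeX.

An antiderivative is F(u) = \frac{3 u^{2} e^{u}}{2} - 3 u e^{u}.

f has the shape v'r + vr' for v = \frac{3 u^{2}}{2} - 3 u and r = e^{u} — it is the derivative of the product v*r.
Check: d/du[\frac{3 u^{2} e^{u}}{2} - 3 u e^{u}] = \frac{3 u^{2} e^{u}}{2} - 3 e^{u}, which equals f(u).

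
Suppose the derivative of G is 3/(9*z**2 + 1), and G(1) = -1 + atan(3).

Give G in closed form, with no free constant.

Whatever form G(z) takes, its d/dz must return the stated G'(z).
A general antiderivative is atan(3*z) + C.
The condition gives C = -1 + atan(3) - (atan(3)) = -1.
So G(z) = atan(3*z) - 1.
Check: d/dz[atan(3*z) - 1] = 3/(9*z**2 + 1) = G'(z).

G(z) = atan(3*z) - 1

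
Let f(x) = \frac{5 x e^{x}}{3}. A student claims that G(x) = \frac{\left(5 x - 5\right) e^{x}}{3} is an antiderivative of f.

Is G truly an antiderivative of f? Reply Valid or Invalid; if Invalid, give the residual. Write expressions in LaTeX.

d/dx[G] = \frac{5 x e^{x}}{3}
This equals f(x) exactly, so the claim holds.

Valid - the claim checks out under differentiation.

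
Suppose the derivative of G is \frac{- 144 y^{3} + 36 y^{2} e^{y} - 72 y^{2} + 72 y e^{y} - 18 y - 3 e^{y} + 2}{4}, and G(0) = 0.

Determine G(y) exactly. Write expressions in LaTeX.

G(y) = \frac{\left(1 - 12 y^{2}\right) \left(3 y^{2} + 2 y - 3 e^{y} + 1\right) + 2}{4}

Recognize the product-rule pattern: G'(y) = u'v + uv' with u = \frac{1}{4} - 3 y^{2}, v = 3 y^{2} + 2 y - 3 e^{y} + 1, so integration by parts undoes it.
A general antiderivative is \left(\frac{1}{4} - 3 y^{2}\right) \left(3 y^{2} + 2 y - 3 e^{y} + 1\right) + C.
The condition gives C = 0 - (- \frac{1}{2}) = \frac{1}{2}.
So G(y) = \frac{\left(1 - 12 y^{2}\right) \left(3 y^{2} + 2 y - 3 e^{y} + 1\right) + 2}{4}.
Check: d/dy[\frac{\left(1 - 12 y^{2}\right) \left(3 y^{2} + 2 y - 3 e^{y} + 1\right) + 2}{4}] = - 36 y^{3} + 9 y^{2} e^{y} - 18 y^{2} + 18 y e^{y} - \frac{9 y}{2} - \frac{3 e^{y}}{4} + \frac{1}{2}, which equals G'(y).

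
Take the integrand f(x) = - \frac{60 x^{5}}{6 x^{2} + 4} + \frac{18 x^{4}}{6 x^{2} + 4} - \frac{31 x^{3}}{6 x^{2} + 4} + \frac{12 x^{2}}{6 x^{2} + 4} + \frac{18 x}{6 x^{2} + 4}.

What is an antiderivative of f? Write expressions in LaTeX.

Integrate term by term and add the pieces.
Check: d/dx[- \frac{5 x^{4}}{2} + x^{3} + \frac{3 x^{2}}{4} + \log{\left(\frac{3 x^{2}}{2} + 1 \right)}] = \frac{- 60 x^{5} + 18 x^{4} - 31 x^{3} + 12 x^{2} + 18 x}{6 x^{2} + 4}, which equals f(x).

An antiderivative is F(x) = - \frac{5 x^{4}}{2} + x^{3} + \frac{3 x^{2}}{4} + \log{\left(\frac{3 x^{2}}{2} + 1 \right)}.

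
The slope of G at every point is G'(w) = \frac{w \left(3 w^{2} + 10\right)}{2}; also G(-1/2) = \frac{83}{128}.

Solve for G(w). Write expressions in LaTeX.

G(w) = \frac{3 w^{4}}{8} + \frac{5 w^{2}}{2}

Differentiate the proposed G(w) back; it has to land on the given G'(w).
A general antiderivative is \frac{3 w^{4}}{8} + \frac{5 w^{2}}{2} + C.
The condition gives C = \frac{83}{128} - (\frac{83}{128}) = 0.
So G(w) = \frac{3 w^{4}}{8} + \frac{5 w^{2}}{2}.
Check: d/dw[\frac{3 w^{4}}{8} + \frac{5 w^{2}}{2}] = \frac{3 w^{3}}{2} + 5 w, which equals G'(w).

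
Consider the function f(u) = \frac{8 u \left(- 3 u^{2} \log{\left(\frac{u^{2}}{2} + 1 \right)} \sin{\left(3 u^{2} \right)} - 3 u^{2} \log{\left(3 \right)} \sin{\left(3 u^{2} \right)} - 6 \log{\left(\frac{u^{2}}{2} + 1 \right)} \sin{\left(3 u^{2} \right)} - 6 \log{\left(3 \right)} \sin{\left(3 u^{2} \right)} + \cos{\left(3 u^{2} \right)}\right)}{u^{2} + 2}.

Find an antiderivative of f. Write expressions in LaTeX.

An antiderivative is F(u) = 4 \log{\left(\frac{3 u^{2}}{2} + 3 \right)} \cos{\left(3 u^{2} \right)}.

Recognize the product-rule pattern: f = v'r + vr' with v = 4 \cos{\left(3 u^{2} \right)}, r = \log{\left(\frac{3 u^{2}}{2} + 3 \right)}, so integration by parts undoes it.
Check: d/du[4 \log{\left(\frac{3 u^{2}}{2} + 3 \right)} \cos{\left(3 u^{2} \right)}] = \frac{- 24 u^{3} \log{\left(\frac{u^{2}}{2} + 1 \right)} \sin{\left(3 u^{2} \right)} - 24 u^{3} \log{\left(3 \right)} \sin{\left(3 u^{2} \right)} - 48 u \log{\left(\frac{u^{2}}{2} + 1 \right)} \sin{\left(3 u^{2} \right)} - 48 u \log{\left(3 \right)} \sin{\left(3 u^{2} \right)} + 8 u \cos{\left(3 u^{2} \right)}}{u^{2} + 2}, which equals f(u).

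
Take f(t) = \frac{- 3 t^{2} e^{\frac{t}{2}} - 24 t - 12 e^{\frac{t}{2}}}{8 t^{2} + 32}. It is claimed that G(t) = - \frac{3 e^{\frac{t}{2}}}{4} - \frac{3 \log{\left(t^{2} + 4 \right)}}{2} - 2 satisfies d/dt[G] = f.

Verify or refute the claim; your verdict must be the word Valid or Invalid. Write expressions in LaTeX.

Valid. The derivative of G reproduces f.

d/dt[G] = \frac{- 3 t^{2} e^{\frac{t}{2}} - 24 t - 12 e^{\frac{t}{2}}}{8 t^{2} + 32}
This equals f(t) exactly, so the claim holds.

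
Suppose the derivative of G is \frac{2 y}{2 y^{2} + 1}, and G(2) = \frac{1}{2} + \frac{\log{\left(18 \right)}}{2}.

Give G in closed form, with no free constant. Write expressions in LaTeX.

G(y) = \frac{\log{\left(4 y^{2} + 2 \right)} + 1}{2}

The substitution u = 4 y^{2} + 2 works: G'(y) is exactly (dG/du)*(du/dy) for that inner function.
A general antiderivative is \frac{\log{\left(4 y^{2} + 2 \right)}}{2} + C.
The condition gives C = \frac{1}{2} + \frac{\log{\left(18 \right)}}{2} - (\frac{\log{\left(18 \right)}}{2}) = \frac{1}{2}.
So G(y) = \frac{\log{\left(4 y^{2} + 2 \right)} + 1}{2}.
Check: d/dy[\frac{\log{\left(4 y^{2} + 2 \right)} + 1}{2}] = \frac{2 y}{2 y^{2} + 1} = G'(y).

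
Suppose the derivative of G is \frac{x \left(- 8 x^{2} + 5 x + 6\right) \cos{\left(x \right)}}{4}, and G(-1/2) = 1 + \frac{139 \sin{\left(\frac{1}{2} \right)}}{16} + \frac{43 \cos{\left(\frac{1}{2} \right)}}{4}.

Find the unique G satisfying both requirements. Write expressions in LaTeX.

Any candidate G(x) must reproduce the stated G'(x) exactly.
A general antiderivative is - 2 x^{3} \sin{\left(x \right)} + \frac{5 x^{2} \sin{\left(x \right)}}{4} - 6 x^{2} \cos{\left(x \right)} + \frac{27 x \sin{\left(x \right)}}{2} + \frac{5 x \cos{\left(x \right)}}{2} - \frac{5 \sin{\left(x \right)}}{2} + \frac{27 \cos{\left(x \right)}}{2} + C.
The condition gives C = 1 + \frac{139 \sin{\left(\frac{1}{2} \right)}}{16} + \frac{43 \cos{\left(\frac{1}{2} \right)}}{4} - (\frac{139 \sin{\left(\frac{1}{2} \right)}}{16} + \frac{43 \cos{\left(\frac{1}{2} \right)}}{4}) = 1.
So G(x) = - \frac{8 x^{3} \sin{\left(x \right)} - 5 x^{2} \sin{\left(x \right)} + 24 x^{2} \cos{\left(x \right)} - 54 x \sin{\left(x \right)} - 10 x \cos{\left(x \right)} + 10 \sin{\left(x \right)} - 54 \cos{\left(x \right)} - 4}{4}.
Check: d/dx[- \frac{8 x^{3} \sin{\left(x \right)} - 5 x^{2} \sin{\left(x \right)} + 24 x^{2} \cos{\left(x \right)} - 54 x \sin{\left(x \right)} - 10 x \cos{\left(x \right)} + 10 \sin{\left(x \right)} - 54 \cos{\left(x \right)} - 4}{4}] = - 2 x^{3} \cos{\left(x \right)} + \frac{5 x^{2} \cos{\left(x \right)}}{4} + \frac{3 x \cos{\left(x \right)}}{2}, which equals G'(x).

G(x) = - \frac{8 x^{3} \sin{\left(x \right)} - 5 x^{2} \sin{\left(x \right)} + 24 x^{2} \cos{\left(x \right)} - 54 x \sin{\left(x \right)} - 10 x \cos{\left(x \right)} + 10 \sin{\left(x \right)} - 54 \cos{\left(x \right)} - 4}{4}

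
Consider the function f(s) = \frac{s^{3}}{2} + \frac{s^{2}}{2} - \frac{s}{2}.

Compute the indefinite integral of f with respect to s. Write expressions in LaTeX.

Integrate term by term and add the pieces.
Check: d/ds[\frac{s^{2} \left(3 s^{2} + 4 s - 6\right)}{24}] = \frac{s^{3}}{2} + \frac{s^{2}}{2} - \frac{s}{2} = f(s).

F(s) = \frac{s^{2} \left(3 s^{2} + 4 s - 6\right)}{24} + C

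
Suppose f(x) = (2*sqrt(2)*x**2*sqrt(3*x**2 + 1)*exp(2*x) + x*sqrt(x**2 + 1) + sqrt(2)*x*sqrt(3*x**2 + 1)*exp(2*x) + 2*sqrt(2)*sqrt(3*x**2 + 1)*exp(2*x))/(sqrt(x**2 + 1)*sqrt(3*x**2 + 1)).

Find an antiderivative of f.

Whatever form F(x) takes, F'(x) = f(x) is non-negotiable.
Check: d/dx[(3*sqrt(2)*sqrt(x**2 + 1)*exp(2*x) + sqrt(3*x**2 + 1))/3] = (2*sqrt(2)*x**2*sqrt(3*x**2 + 1)*exp(2*x) + x*sqrt(x**2 + 1) + sqrt(2)*x*sqrt(3*x**2 + 1)*exp(2*x) + 2*sqrt(2)*sqrt(3*x**2 + 1)*exp(2*x))/(sqrt(x**2 + 1)*sqrt(3*x**2 + 1)) = f(x).

An antiderivative is F(x) = (3*sqrt(2)*sqrt(x**2 + 1)*exp(2*x) + sqrt(3*x**2 + 1))/3.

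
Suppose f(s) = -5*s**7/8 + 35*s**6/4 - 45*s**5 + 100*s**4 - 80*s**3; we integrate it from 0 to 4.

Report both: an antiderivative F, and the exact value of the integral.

Antiderivative: F(s) = -5*s**4*(4 - s)**4/64; value = 0

The substitution u = -s**2/2 + 2*s works: f is exactly (dF/du)*(du/ds) for that inner function.
F(s) = -5*s**4*(4 - s)**4/64 is an antiderivative of f.
Check: d/ds[-5*s**4*(4 - s)**4/64] = -5*s**7/8 + 35*s**6/4 - 45*s**5 + 100*s**4 - 80*s**3 = f(s).
F(4) = 0; F(0) = 0.
Integral = F(4) - F(0) = 0.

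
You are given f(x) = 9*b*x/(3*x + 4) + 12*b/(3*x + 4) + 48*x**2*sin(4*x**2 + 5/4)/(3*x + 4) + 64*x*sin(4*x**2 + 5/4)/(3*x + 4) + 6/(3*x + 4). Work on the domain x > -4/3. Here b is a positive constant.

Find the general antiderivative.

The integrand splits into summands that can be handled one at a time.
Check: d/dx[3*b*x + 2*log(3*x/2 + 2) - 2*cos(4*x**2 + 5/4)] = (9*b*x + 12*b + 48*x**2*sin(4*x**2 + 5/4) + 64*x*sin(4*x**2 + 5/4) + 6)/(3*x + 4), which equals f(x).

F(x) = 3*b*x + 2*log(3*x/2 + 2) - 2*cos(4*x**2 + 5/4) + C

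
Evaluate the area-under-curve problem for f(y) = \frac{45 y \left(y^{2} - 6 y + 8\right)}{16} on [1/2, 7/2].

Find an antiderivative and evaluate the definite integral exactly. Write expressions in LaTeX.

Antiderivative: F(y) = \frac{5 \left(\frac{3 y^{2}}{4} - 3 y\right)^{2}}{4}; value = 0

The substitution u = \frac{3 y^{2}}{4} - 3 y works: f is exactly (dF/du)*(du/dy) for that inner function.
F(y) = \frac{5 \left(\frac{3 y^{2}}{4} - 3 y\right)^{2}}{4} is an antiderivative of f.
Check: d/dy[\frac{5 \left(\frac{3 y^{2}}{4} - 3 y\right)^{2}}{4}] = \frac{45 y^{3}}{16} - \frac{135 y^{2}}{8} + \frac{45 y}{2}, which equals f(y).
F(7/2) = \frac{2205}{1024}; F(1/2) = \frac{2205}{1024}.
Integral = F(7/2) - F(1/2) = 0.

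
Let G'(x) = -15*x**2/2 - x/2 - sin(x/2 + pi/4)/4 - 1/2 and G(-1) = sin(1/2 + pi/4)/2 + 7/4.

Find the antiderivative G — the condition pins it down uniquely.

G(x) = (-10*x**3 - x**2 - 2*x + 2*cos(x/2 + pi/4) - 4)/4

The integrand splits into summands that can be handled one at a time.
A general antiderivative is -5*x**3/2 - x**2/4 - x/2 + cos(x/2 + pi/4)/2 - 1 + C.
The condition gives C = sin(1/2 + pi/4)/2 + 7/4 - (sin(1/2 + pi/4)/2 + 7/4) = 0.
So G(x) = (-10*x**3 - x**2 - 2*x + 2*cos(x/2 + pi/4) - 4)/4.
Check: d/dx[(-10*x**3 - x**2 - 2*x + 2*cos(x/2 + pi/4) - 4)/4] = -15*x**2/2 - x/2 - sin(x/2 + pi/4)/4 - 1/2 = G'(x).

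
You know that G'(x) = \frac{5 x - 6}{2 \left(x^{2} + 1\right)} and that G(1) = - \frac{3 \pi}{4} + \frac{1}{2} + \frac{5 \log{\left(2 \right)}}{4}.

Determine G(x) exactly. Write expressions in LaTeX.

G(x) = - \frac{- 5 \log{\left(x^{2} + 1 \right)} + 12 \operatorname{atan}{\left(x \right)} - 2}{4}

Differentiate the proposed G(x) back; it has to land on the given G'(x).
A general antiderivative is \frac{5 \log{\left(x^{2} + 1 \right)}}{4} - 3 \operatorname{atan}{\left(x \right)} + C.
The condition gives C = - \frac{3 \pi}{4} + \frac{1}{2} + \frac{5 \log{\left(2 \right)}}{4} - (- \frac{3 \pi}{4} + \frac{5 \log{\left(2 \right)}}{4}) = \frac{1}{2}.
So G(x) = - \frac{- 5 \log{\left(x^{2} + 1 \right)} + 12 \operatorname{atan}{\left(x \right)} - 2}{4}.
Check: d/dx[- \frac{- 5 \log{\left(x^{2} + 1 \right)} + 12 \operatorname{atan}{\left(x \right)} - 2}{4}] = \frac{5 x - 6}{2 x^{2} + 2}, which equals G'(x).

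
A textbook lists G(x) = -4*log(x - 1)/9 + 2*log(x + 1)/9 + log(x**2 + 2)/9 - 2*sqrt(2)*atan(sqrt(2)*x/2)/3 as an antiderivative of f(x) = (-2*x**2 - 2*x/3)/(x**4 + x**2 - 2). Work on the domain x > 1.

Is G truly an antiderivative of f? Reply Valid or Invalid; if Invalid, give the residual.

d/dx[G] = (-6*x**2 - 2*x)/(3*x**4 + 3*x**2 - 6)
This equals f(x) exactly, so the claim holds.

Valid - the claim checks out under differentiation.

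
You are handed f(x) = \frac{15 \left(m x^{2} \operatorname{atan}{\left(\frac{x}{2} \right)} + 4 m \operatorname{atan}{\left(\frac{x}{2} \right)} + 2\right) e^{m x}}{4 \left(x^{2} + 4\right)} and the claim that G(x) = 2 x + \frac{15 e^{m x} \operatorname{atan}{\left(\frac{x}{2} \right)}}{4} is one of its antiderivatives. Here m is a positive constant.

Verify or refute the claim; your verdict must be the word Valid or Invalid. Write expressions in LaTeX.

d/dx[G] = \frac{15 m x^{2} e^{m x} \operatorname{atan}{\left(\frac{x}{2} \right)} + 60 m e^{m x} \operatorname{atan}{\left(\frac{x}{2} \right)} + 8 x^{2} + 30 e^{m x} + 32}{4 x^{2} + 16}
d/dx[G] - f(x) = 2 != 0.

Invalid: d/dx[G] - f = 2, which is not 0.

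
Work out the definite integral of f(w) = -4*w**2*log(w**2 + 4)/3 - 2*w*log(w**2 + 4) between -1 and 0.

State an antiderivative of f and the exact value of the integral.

Integrate term by term and add the pieces.
F(w) = (8*w**3 + 3*w**2*(-4*w - 9)*log(w**2 + 4) + 27*w**2 - 96*w - 108*log(w**2 + 4) + 192*atan(w/2))/27 is an antiderivative of f.
Check: d/dw[(8*w**3 + 3*w**2*(-4*w - 9)*log(w**2 + 4) + 27*w**2 - 96*w - 108*log(w**2 + 4) + 192*atan(w/2))/27] = -4*w**2*log(w**2 + 4)/3 - 2*w*log(w**2 + 4) = f(w).
F(0) = -4*log(4); F(-1) = -41*log(5)/9 - 64*atan(1/2)/9 + 115/27.
Integral = F(0) - F(-1) = -4*log(4) - 115/27 + 64*atan(1/2)/9 + 41*log(5)/9.

Antiderivative: F(w) = (8*w**3 + 3*w**2*(-4*w - 9)*log(w**2 + 4) + 27*w**2 - 96*w - 108*log(w**2 + 4) + 192*atan(w/2))/27; value = -4*log(4) - 115/27 + 64*atan(1/2)/9 + 41*log(5)/9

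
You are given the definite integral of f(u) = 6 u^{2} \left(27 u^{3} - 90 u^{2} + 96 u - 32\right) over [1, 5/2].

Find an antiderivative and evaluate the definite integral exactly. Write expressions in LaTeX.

f matches the chain-rule pattern g'(h)*h' with inner function h(u) = 3 u^{2} - 4 u; substituting w = h(u) collapses the integral.
F(u) = 27 u^{6} - 108 u^{5} + 144 u^{4} - 64 u^{3} is an antiderivative of f.
Check: d/du[27 u^{6} - 108 u^{5} + 144 u^{4} - 64 u^{3}] = 162 u^{5} - 540 u^{4} + 576 u^{3} - 192 u^{2}, which equals f(u).
F(5/2) = \frac{42875}{64}; F(1) = -1.
Integral = F(5/2) - F(1) = \frac{42939}{64}.

Antiderivative: F(u) = 27 u^{6} - 108 u^{5} + 144 u^{4} - 64 u^{3}; value = \frac{42939}{64}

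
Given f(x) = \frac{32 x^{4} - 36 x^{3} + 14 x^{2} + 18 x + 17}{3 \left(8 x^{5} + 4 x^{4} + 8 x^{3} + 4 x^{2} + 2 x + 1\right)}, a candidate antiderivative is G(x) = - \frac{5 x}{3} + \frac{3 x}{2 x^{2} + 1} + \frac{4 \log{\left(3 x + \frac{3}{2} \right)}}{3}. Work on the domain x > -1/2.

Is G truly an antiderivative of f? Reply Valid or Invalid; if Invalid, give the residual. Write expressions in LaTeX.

d/dx[G] = \frac{- 40 x^{5} + 12 x^{4} - 76 x^{3} - 6 x^{2} + 8 x + 12}{24 x^{5} + 12 x^{4} + 24 x^{3} + 12 x^{2} + 6 x + 3}
d/dx[G] - f(x) = - \frac{5}{3} != 0.

Invalid: d/dx[G] - f = - \frac{5}{3}, which is not 0.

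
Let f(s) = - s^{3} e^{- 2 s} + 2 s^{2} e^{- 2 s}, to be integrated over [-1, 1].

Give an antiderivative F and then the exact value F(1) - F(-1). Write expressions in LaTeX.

f has the shape u'v + uv' for u = \frac{s^{3}}{2} - \frac{s^{2}}{4} - \frac{s}{4} - \frac{1}{8} and v = e^{- 2 s} — it is the derivative of the product u*v.
F(s) = \frac{\left(4 s^{3} - 2 s^{2} - 2 s - 1\right) e^{- 2 s}}{8} is an antiderivative of f.
Check: d/ds[\frac{\left(4 s^{3} - 2 s^{2} - 2 s - 1\right) e^{- 2 s}}{8}] = \left(- s^{3} + 2 s^{2}\right) e^{- 2 s}, which equals f(s).
F(1) = - \frac{1}{8 e^{2}}; F(-1) = - \frac{5 e^{2}}{8}.
Integral = F(1) - F(-1) = - \frac{1}{8 e^{2}} + \frac{5 e^{2}}{8}.

Antiderivative: F(s) = \frac{\left(4 s^{3} - 2 s^{2} - 2 s - 1\right) e^{- 2 s}}{8}; value = - \frac{1}{8 e^{2}} + \frac{5 e^{2}}{8}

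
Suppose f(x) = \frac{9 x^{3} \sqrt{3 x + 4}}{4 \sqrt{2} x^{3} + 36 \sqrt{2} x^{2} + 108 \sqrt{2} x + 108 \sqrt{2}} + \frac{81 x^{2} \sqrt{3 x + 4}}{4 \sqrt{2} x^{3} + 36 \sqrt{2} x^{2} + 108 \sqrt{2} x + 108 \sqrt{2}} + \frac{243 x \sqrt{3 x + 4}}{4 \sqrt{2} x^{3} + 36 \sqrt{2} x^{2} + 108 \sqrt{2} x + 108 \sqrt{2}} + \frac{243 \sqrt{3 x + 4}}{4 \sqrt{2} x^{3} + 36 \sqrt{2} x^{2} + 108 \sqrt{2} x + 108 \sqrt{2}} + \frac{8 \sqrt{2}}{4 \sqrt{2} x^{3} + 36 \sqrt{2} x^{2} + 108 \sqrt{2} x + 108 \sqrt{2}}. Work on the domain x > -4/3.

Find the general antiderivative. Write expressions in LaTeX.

F(x) = \left(\frac{3 x}{2} + 2\right)^{\frac{3}{2}} - \frac{4}{\left(2 x + 6\right)^{2}} + C

Integrate term by term and add the pieces.
Check: d/dx[\left(\frac{3 x}{2} + 2\right)^{\frac{3}{2}} - \frac{4}{\left(2 x + 6\right)^{2}}] = \frac{9 x^{3} \sqrt{3 x + 4} + 81 x^{2} \sqrt{3 x + 4} + 243 x \sqrt{3 x + 4} + 243 \sqrt{3 x + 4} + 8 \sqrt{2}}{4 \sqrt{2} x^{3} + 36 \sqrt{2} x^{2} + 108 \sqrt{2} x + 108 \sqrt{2}}, which equals f(x).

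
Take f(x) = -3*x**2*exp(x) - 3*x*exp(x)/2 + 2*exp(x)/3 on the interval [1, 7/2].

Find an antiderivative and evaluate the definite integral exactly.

Antiderivative: F(x) = (-18*x**2 + 27*x - 23)*exp(x)/6; value = -149*exp(7/2)/6 + 7*exp(1)/3

Recognize the product-rule pattern: f = u'v + uv' with u = -3*x**2 + 9*x/2 - 23/6, v = exp(x), so integration by parts undoes it.
F(x) = (-18*x**2 + 27*x - 23)*exp(x)/6 is an antiderivative of f.
Check: d/dx[(-18*x**2 + 27*x - 23)*exp(x)/6] = -3*x**2*exp(x) - 3*x*exp(x)/2 + 2*exp(x)/3 = f(x).
F(7/2) = -149*exp(7/2)/6; F(1) = -7*exp(1)/3.
Integral = F(7/2) - F(1) = -149*exp(7/2)/6 + 7*exp(1)/3.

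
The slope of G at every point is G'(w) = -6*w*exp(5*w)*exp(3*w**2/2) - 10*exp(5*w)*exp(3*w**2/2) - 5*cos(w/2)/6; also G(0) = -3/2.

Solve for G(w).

Integrate term by term and add the pieces.
A general antiderivative is -2*exp(3*w**2/2 + 5*w) - 5*sin(w/2)/3 + C.
The condition gives C = -3/2 - (-2) = 1/2.
So G(w) = -(12*exp(5*w)*exp(3*w**2/2) + 10*sin(w/2) - 3)/6.
Check: d/dw[-(12*exp(5*w)*exp(3*w**2/2) + 10*sin(w/2) - 3)/6] = -6*w*exp(5*w)*exp(3*w**2/2) - 10*exp(5*w)*exp(3*w**2/2) - 5*cos(w/2)/6 = G'(w).

G(w) = -(12*exp(5*w)*exp(3*w**2/2) + 10*sin(w/2) - 3)/6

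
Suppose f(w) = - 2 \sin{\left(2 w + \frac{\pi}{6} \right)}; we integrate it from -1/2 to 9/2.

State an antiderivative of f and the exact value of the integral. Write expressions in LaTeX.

Recover f(w) by differentiating a candidate F(w); any mismatch rules it out.
F(w) = \cos{\left(2 w + \frac{\pi}{6} \right)} is an antiderivative of f.
Check: d/dw[\cos{\left(2 w + \frac{\pi}{6} \right)}] = - 2 \sin{\left(2 w + \frac{\pi}{6} \right)} = f(w).
F(9/2) = \cos{\left(\frac{\pi}{6} + 9 \right)}; F(-1/2) = \sin{\left(1 + \frac{\pi}{3} \right)}.
Integral = F(9/2) - F(-1/2) = \cos{\left(\frac{\pi}{6} + 9 \right)} - \sin{\left(1 + \frac{\pi}{3} \right)}.

Antiderivative: F(w) = \cos{\left(2 w + \frac{\pi}{6} \right)}; value = \cos{\left(\frac{\pi}{6} + 9 \right)} - \sin{\left(1 + \frac{\pi}{3} \right)}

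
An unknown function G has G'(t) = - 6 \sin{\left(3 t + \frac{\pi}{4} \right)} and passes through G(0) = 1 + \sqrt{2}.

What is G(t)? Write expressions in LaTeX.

The proposed G(t) is checked by its d/dt: the result must match the given G'(t).
A general antiderivative is 2 \cos{\left(3 t + \frac{\pi}{4} \right)} + C.
The condition gives C = 1 + \sqrt{2} - (\sqrt{2}) = 1.
So G(t) = 2 \cos{\left(3 t + \frac{\pi}{4} \right)} + 1.
Check: d/dt[2 \cos{\left(3 t + \frac{\pi}{4} \right)} + 1] = - 6 \sin{\left(3 t + \frac{\pi}{4} \right)} = G'(t).

G(t) = 2 \cos{\left(3 t + \frac{\pi}{4} \right)} + 1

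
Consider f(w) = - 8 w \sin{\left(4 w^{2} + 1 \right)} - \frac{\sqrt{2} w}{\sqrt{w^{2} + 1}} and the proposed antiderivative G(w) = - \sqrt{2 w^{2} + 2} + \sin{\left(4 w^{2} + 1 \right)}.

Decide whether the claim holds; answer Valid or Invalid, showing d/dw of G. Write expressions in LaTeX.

Invalid: d/dw[G] - f = 8 w \sin{\left(4 w^{2} + 1 \right)} + 8 w \cos{\left(4 w^{2} + 1 \right)}, which is not 0.

d/dw[G] = \frac{8 w \sqrt{w^{2} + 1} \cos{\left(4 w^{2} + 1 \right)} - \sqrt{2} w}{\sqrt{w^{2} + 1}}
d/dw[G] - f(w) = 8 w \sin{\left(4 w^{2} + 1 \right)} + 8 w \cos{\left(4 w^{2} + 1 \right)} != 0.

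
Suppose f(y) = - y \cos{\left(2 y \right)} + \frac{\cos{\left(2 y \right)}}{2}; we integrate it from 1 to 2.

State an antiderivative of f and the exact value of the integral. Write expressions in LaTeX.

Antiderivative: F(y) = - \frac{y \sin{\left(2 y \right)}}{2} + \frac{\sin{\left(2 y \right)}}{4} - \frac{\cos{\left(2 y \right)}}{4}; value = \frac{\cos{\left(2 \right)}}{4} - \frac{\cos{\left(4 \right)}}{4} + \frac{\sin{\left(2 \right)}}{4} - \frac{3 \sin{\left(4 \right)}}{4}

Integrate term by term and add the pieces.
F(y) = - \frac{y \sin{\left(2 y \right)}}{2} + \frac{\sin{\left(2 y \right)}}{4} - \frac{\cos{\left(2 y \right)}}{4} is an antiderivative of f.
Check: d/dy[- \frac{y \sin{\left(2 y \right)}}{2} + \frac{\sin{\left(2 y \right)}}{4} - \frac{\cos{\left(2 y \right)}}{4}] = - y \cos{\left(2 y \right)} + \frac{\cos{\left(2 y \right)}}{2} = f(y).
F(2) = - \frac{\cos{\left(4 \right)}}{4} - \frac{3 \sin{\left(4 \right)}}{4}; F(1) = - \frac{\sin{\left(2 \right)}}{4} - \frac{\cos{\left(2 \right)}}{4}.
Integral = F(2) - F(1) = \frac{\cos{\left(2 \right)}}{4} - \frac{\cos{\left(4 \right)}}{4} + \frac{\sin{\left(2 \right)}}{4} - \frac{3 \sin{\left(4 \right)}}{4}.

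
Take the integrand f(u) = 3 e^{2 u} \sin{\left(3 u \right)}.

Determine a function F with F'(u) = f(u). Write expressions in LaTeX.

An antiderivative is F(u) = - \frac{3 \left(- 2 \sin{\left(3 u \right)} + 3 \cos{\left(3 u \right)}\right) e^{2 u}}{13}.

Whatever form F(u) takes, F'(u) = f(u) is non-negotiable.
Check: d/du[- \frac{3 \left(- 2 \sin{\left(3 u \right)} + 3 \cos{\left(3 u \right)}\right) e^{2 u}}{13}] = 3 e^{2 u} \sin{\left(3 u \right)} = f(u).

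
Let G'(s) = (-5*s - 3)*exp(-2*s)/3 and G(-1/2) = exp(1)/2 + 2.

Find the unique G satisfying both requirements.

G'(s) has the shape u'v + uv' for u = 5*s/6 + 11/12 and v = exp(-2*s) — it is the derivative of the product u*v.
A general antiderivative is (10*s + 11)*exp(-2*s)/12 + C.
The condition gives C = exp(1)/2 + 2 - (exp(1)/2) = 2.
So G(s) = (10*s + 11)*exp(-2*s)/12 + 2.
Check: d/ds[(10*s + 11)*exp(-2*s)/12 + 2] = (-5*s - 3)*exp(-2*s)/3 = G'(s).

G(s) = (10*s + 11)*exp(-2*s)/12 + 2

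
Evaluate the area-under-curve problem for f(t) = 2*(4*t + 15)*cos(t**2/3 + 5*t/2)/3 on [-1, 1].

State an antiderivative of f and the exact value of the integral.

The substitution u = t**2/3 + 5*t/2 works: f is exactly (dF/du)*(du/dt) for that inner function.
F(t) = 4*sin(t**2/3 + 5*t/2) is an antiderivative of f.
Check: d/dt[4*sin(t**2/3 + 5*t/2)] = 8*t*cos(t**2/3 + 5*t/2)/3 + 10*cos(t**2/3 + 5*t/2), which equals f(t).
F(1) = 4*sin(17/6); F(-1) = -4*sin(13/6).
Integral = F(1) - F(-1) = 4*sin(17/6) + 4*sin(13/6).

Antiderivative: F(t) = 4*sin(t**2/3 + 5*t/2); value = 4*sin(17/6) + 4*sin(13/6)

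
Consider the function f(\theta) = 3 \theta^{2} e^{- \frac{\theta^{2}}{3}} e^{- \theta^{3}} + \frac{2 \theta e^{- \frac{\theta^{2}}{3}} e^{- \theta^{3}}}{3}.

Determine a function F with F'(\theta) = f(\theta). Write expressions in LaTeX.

f matches the chain-rule pattern g'(h)*h' with inner function h(\theta) = - \theta^{3} - \frac{\theta^{2}}{3}; substituting u = h(\theta) collapses the integral.
Check: d/d\theta[- e^{- \frac{\theta^{2}}{3}} e^{- \theta^{3}}] = \frac{\left(9 \theta^{2} + 2 \theta\right) e^{- \frac{\theta^{2}}{3}} e^{- \theta^{3}}}{3}, which equals f(\theta).

An antiderivative is F(\theta) = - e^{- \frac{\theta^{2}}{3}} e^{- \theta^{3}}.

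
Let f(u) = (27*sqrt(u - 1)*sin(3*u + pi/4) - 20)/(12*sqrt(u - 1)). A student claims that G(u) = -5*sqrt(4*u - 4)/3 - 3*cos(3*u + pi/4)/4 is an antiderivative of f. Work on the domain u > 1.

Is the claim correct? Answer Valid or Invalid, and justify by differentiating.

Valid. The derivative of G reproduces f.

d/du[G] = (27*sqrt(u - 1)*sin(3*u + pi/4) - 20)/(12*sqrt(u - 1))
This equals f(u) exactly, so the claim holds.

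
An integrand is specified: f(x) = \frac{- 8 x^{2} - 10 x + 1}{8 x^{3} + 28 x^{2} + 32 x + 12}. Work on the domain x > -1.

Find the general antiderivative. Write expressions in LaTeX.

Since d/dx undoes antidifferentiation here, F'(x) = f(x) is required of F(x).
Check: d/dx[- \frac{4 x \log{\left(2 x + 3 \right)} + 4 \log{\left(2 x + 3 \right)} + 3}{4 \left(x + 1\right)}] = \frac{- 8 x^{2} - 10 x + 1}{8 x^{3} + 28 x^{2} + 32 x + 12} = f(x).

F(x) = - \frac{4 x \log{\left(2 x + 3 \right)} + 4 \log{\left(2 x + 3 \right)} + 3}{4 \left(x + 1\right)} + C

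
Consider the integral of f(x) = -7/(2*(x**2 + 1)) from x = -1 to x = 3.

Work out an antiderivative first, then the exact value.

Antiderivative: F(x) = -7*atan(x)/2; value = -7*atan(3)/2 - 7*pi/8

Check any antiderivative F(x) by computing F'(x) and comparing it with f(x).
F(x) = -7*atan(x)/2 is an antiderivative of f.
Check: d/dx[-7*atan(x)/2] = -7/(2*x**2 + 2), which equals f(x).
F(3) = -7*atan(3)/2; F(-1) = 7*pi/8.
Integral = F(3) - F(-1) = -7*atan(3)/2 - 7*pi/8.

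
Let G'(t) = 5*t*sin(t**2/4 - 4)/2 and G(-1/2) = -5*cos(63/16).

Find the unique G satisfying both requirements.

The substitution u = t**2/4 - 4 works: G'(t) is exactly (dG/du)*(du/dt) for that inner function.
A general antiderivative is -5*cos(t**2/4 - 4) + C.
The condition gives C = -5*cos(63/16) - (-5*cos(63/16)) = 0.
So G(t) = -5*cos(t**2/4 - 4).
Check: d/dt[-5*cos(t**2/4 - 4)] = 5*t*sin(t**2/4 - 4)/2 = G'(t).

G(t) = -5*cos(t**2/4 - 4)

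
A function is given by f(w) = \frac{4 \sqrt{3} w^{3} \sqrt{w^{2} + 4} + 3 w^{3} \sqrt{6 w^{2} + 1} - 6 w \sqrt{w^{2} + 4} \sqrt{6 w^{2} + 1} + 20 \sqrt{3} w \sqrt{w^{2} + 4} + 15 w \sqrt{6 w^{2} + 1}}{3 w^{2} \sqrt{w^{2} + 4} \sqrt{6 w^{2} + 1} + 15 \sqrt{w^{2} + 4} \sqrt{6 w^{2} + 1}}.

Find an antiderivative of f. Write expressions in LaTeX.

An antiderivative is F(w) = - \frac{- 9 \sqrt{w^{2} + 4} - 2 \sqrt{3} \sqrt{6 w^{2} + 1} + 9 \log{\left(w^{2} + 5 \right)}}{9}.

An antiderivative F(w) passes only if d/dw[F] lands on f(w) exactly.
Check: d/dw[- \frac{- 9 \sqrt{w^{2} + 4} - 2 \sqrt{3} \sqrt{6 w^{2} + 1} + 9 \log{\left(w^{2} + 5 \right)}}{9}] = \frac{4 \sqrt{3} w^{3} \sqrt{w^{2} + 4} + 3 w^{3} \sqrt{6 w^{2} + 1} - 6 w \sqrt{w^{2} + 4} \sqrt{6 w^{2} + 1} + 20 \sqrt{3} w \sqrt{w^{2} + 4} + 15 w \sqrt{6 w^{2} + 1}}{3 w^{2} \sqrt{w^{2} + 4} \sqrt{6 w^{2} + 1} + 15 \sqrt{w^{2} + 4} \sqrt{6 w^{2} + 1}} = f(w).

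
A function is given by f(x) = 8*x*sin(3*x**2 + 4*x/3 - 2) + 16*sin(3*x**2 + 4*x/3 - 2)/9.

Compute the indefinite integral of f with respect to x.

F(x) = -4*cos(3*x**2 + 4*x/3 - 2)/3 + C

The substitution u = 3*x**2 + 4*x/3 - 2 works: f is exactly (dF/du)*(du/dx) for that inner function.
Check: d/dx[-4*cos(3*x**2 + 4*x/3 - 2)/3] = 8*x*sin(3*x**2 + 4*x/3 - 2) + 16*sin(3*x**2 + 4*x/3 - 2)/9 = f(x).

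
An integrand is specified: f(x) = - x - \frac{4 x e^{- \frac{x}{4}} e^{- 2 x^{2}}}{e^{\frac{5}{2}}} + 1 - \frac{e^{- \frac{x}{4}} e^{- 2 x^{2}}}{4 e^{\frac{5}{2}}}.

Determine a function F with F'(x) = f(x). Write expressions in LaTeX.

An antiderivative is F(x) = \frac{\left(- x^{2} e^{\frac{5}{2}} e^{\frac{x}{4}} e^{2 x^{2}} + 2 x e^{\frac{5}{2}} e^{\frac{x}{4}} e^{2 x^{2}} + 10 e^{\frac{5}{2}} e^{\frac{x}{4}} e^{2 x^{2}} + 2\right) e^{- \frac{x}{4}} e^{- 2 x^{2}}}{2 e^{\frac{5}{2}}}.

The integrand splits into summands that can be handled one at a time.
Check: d/dx[\frac{\left(- x^{2} e^{\frac{5}{2}} e^{\frac{x}{4}} e^{2 x^{2}} + 2 x e^{\frac{5}{2}} e^{\frac{x}{4}} e^{2 x^{2}} + 10 e^{\frac{5}{2}} e^{\frac{x}{4}} e^{2 x^{2}} + 2\right) e^{- \frac{x}{4}} e^{- 2 x^{2}}}{2 e^{\frac{5}{2}}}] = \frac{\left(- 4 x e^{\frac{5}{2}} e^{\frac{x}{4}} e^{2 x^{2}} - 16 x + 4 e^{\frac{5}{2}} e^{\frac{x}{4}} e^{2 x^{2}} - 1\right) e^{- \frac{x}{4}} e^{- 2 x^{2}}}{4 e^{\frac{5}{2}}}, which equals f(x).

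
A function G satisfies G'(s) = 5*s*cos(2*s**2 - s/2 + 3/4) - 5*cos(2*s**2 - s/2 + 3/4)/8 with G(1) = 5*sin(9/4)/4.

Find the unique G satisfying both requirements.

G'(s) matches the chain-rule pattern g'(h)*h' with inner function h(s) = 2*s**2 - s/2 + 3/4; substituting u = h(s) collapses the integral.
A general antiderivative is 5*sin(2*s**2 - s/2 + 3/4)/4 + C.
The condition gives C = 5*sin(9/4)/4 - (5*sin(9/4)/4) = 0.
So G(s) = 5*sin(2*s**2 - s/2 + 3/4)/4.
Check: d/ds[5*sin(2*s**2 - s/2 + 3/4)/4] = 5*s*cos(2*s**2 - s/2 + 3/4) - 5*cos(2*s**2 - s/2 + 3/4)/8 = G'(s).

G(s) = 5*sin(2*s**2 - s/2 + 3/4)/4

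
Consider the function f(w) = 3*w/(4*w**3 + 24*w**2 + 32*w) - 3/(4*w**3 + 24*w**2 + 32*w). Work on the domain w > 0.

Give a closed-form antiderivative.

An antiderivative is F(w) = -3*log(w)/32 + 9*log(w + 2)/16 - 15*log(w + 4)/32.

Factor the denominator (4*w*(w + 2)*(w + 4)) and decompose: f = -15/(32*(w + 4)) + 9/(16*(w + 2)) - 3/(32*w); each piece integrates to a log, atan, or power term.
Check: d/dw[-3*log(w)/32 + 9*log(w + 2)/16 - 15*log(w + 4)/32] = (3*w - 3)/(4*w**3 + 24*w**2 + 32*w), which equals f(w).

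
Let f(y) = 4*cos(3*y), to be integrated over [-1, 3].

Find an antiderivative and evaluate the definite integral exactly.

Antiderivative: F(y) = 4*sin(3*y)/3; value = 4*sin(3)/3 + 4*sin(9)/3

Since d/dy undoes antidifferentiation here, F'(y) = f(y) is required of F(y).
F(y) = 4*sin(3*y)/3 is an antiderivative of f.
Check: d/dy[4*sin(3*y)/3] = 4*cos(3*y) = f(y).
F(3) = 4*sin(9)/3; F(-1) = -4*sin(3)/3.
Integral = F(3) - F(-1) = 4*sin(3)/3 + 4*sin(9)/3.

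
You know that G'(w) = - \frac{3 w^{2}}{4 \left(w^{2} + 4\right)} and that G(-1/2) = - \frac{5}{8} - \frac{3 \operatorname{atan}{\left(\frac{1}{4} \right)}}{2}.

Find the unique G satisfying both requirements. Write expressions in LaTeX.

Recover the given G'(w) by differentiating a candidate G(w); any mismatch rules it out.
A general antiderivative is - \frac{3 w}{4} + \frac{3 \operatorname{atan}{\left(\frac{w}{2} \right)}}{2} + C.
The condition gives C = - \frac{5}{8} - \frac{3 \operatorname{atan}{\left(\frac{1}{4} \right)}}{2} - (\frac{3}{8} - \frac{3 \operatorname{atan}{\left(\frac{1}{4} \right)}}{2}) = -1.
So G(w) = - \frac{3 w}{4} + \frac{3 \operatorname{atan}{\left(\frac{w}{2} \right)}}{2} - 1.
Check: d/dw[- \frac{3 w}{4} + \frac{3 \operatorname{atan}{\left(\frac{w}{2} \right)}}{2} - 1] = - \frac{3 w^{2}}{4 w^{2} + 16}, which equals G'(w).

G(w) = - \frac{3 w}{4} + \frac{3 \operatorname{atan}{\left(\frac{w}{2} \right)}}{2} - 1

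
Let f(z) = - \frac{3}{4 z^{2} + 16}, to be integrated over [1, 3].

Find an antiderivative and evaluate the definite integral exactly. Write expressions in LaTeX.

Antiderivative: F(z) = - \frac{3 \operatorname{atan}{\left(\frac{z}{2} \right)}}{8}; value = - \frac{3 \operatorname{atan}{\left(\frac{3}{2} \right)}}{8} + \frac{3 \operatorname{atan}{\left(\frac{1}{2} \right)}}{8}

Whatever form F(z) takes, F'(z) = f(z) is non-negotiable.
F(z) = - \frac{3 \operatorname{atan}{\left(\frac{z}{2} \right)}}{8} is an antiderivative of f.
Check: d/dz[- \frac{3 \operatorname{atan}{\left(\frac{z}{2} \right)}}{8}] = - \frac{3}{4 z^{2} + 16} = f(z).
F(3) = - \frac{3 \operatorname{atan}{\left(\frac{3}{2} \right)}}{8}; F(1) = - \frac{3 \operatorname{atan}{\left(\frac{1}{2} \right)}}{8}.
Integral = F(3) - F(1) = - \frac{3 \operatorname{atan}{\left(\frac{3}{2} \right)}}{8} + \frac{3 \operatorname{atan}{\left(\frac{1}{2} \right)}}{8}.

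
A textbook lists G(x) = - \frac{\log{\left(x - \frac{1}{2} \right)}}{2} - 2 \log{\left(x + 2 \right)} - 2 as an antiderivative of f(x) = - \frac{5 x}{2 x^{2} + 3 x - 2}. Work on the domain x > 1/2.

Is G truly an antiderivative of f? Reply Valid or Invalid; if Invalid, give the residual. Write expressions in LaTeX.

Valid: G'(x) = f(x).

d/dx[G] = - \frac{5 x}{2 x^{2} + 3 x - 2}
This equals f(x) exactly, so the claim holds.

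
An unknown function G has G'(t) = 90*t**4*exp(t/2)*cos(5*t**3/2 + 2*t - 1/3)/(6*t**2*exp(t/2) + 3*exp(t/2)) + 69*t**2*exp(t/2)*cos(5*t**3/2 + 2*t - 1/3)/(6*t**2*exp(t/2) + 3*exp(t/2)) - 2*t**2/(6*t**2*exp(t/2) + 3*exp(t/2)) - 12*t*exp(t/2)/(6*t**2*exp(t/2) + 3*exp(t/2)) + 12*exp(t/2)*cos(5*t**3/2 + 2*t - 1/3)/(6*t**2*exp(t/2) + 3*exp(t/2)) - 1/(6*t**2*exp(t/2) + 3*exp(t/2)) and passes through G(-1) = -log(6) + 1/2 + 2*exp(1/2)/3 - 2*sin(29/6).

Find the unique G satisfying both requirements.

G(t) = (-6*exp(t/2)*log(2*t**2 + 1) + 12*exp(t/2)*sin(5*t**3/2 + 2*t - 1/3) - 6*exp(t/2)*log(2) + 3*exp(t/2) + 4)*exp(-t/2)/6

The integrand splits into summands that can be handled one at a time.
A general antiderivative is -log(4*t**2 + 2) + 2*sin(5*t**3/2 + 2*t - 1/3) + 2*exp(-t/2)/3 + C.
The condition gives C = -log(6) + 1/2 + 2*exp(1/2)/3 - 2*sin(29/6) - (-log(6) + 2*exp(1/2)/3 - 2*sin(29/6)) = 1/2.
So G(t) = (-6*exp(t/2)*log(2*t**2 + 1) + 12*exp(t/2)*sin(5*t**3/2 + 2*t - 1/3) - 6*exp(t/2)*log(2) + 3*exp(t/2) + 4)*exp(-t/2)/6.
Check: d/dt[(-6*exp(t/2)*log(2*t**2 + 1) + 12*exp(t/2)*sin(5*t**3/2 + 2*t - 1/3) - 6*exp(t/2)*log(2) + 3*exp(t/2) + 4)*exp(-t/2)/6] = (90*t**4*exp(t/2)*cos(5*t**3/2 + 2*t - 1/3) + 69*t**2*exp(t/2)*cos(5*t**3/2 + 2*t - 1/3) - 2*t**2 - 12*t*exp(t/2) + 12*exp(t/2)*cos(5*t**3/2 + 2*t - 1/3) - 1)/(6*t**2*exp(t/2) + 3*exp(t/2)), which equals G'(t).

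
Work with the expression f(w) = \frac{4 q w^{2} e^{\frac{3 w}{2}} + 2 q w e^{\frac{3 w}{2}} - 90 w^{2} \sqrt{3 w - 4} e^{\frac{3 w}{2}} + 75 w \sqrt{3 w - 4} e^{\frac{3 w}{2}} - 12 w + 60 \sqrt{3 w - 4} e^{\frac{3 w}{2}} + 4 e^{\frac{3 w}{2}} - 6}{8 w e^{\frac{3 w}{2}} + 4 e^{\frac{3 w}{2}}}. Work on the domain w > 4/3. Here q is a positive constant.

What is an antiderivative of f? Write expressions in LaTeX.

An antiderivative is F(w) = \frac{q w^{2}}{4} - \frac{9 w^{2} \sqrt{3 w - 4}}{2} + 12 w \sqrt{3 w - 4} - 8 \sqrt{3 w - 4} + \frac{\log{\left(w + \frac{1}{2} \right)}}{2} + e^{- \frac{3 w}{2}}.

For F(w) to be correct the identity F'(w) - f(w) = 0 must hold.
Check: d/dw[\frac{q w^{2}}{4} - \frac{9 w^{2} \sqrt{3 w - 4}}{2} + 12 w \sqrt{3 w - 4} - 8 \sqrt{3 w - 4} + \frac{\log{\left(w + \frac{1}{2} \right)}}{2} + e^{- \frac{3 w}{2}}] = \frac{4 q w^{2} \sqrt{3 w - 4} e^{\frac{3 w}{2}} + 2 q w \sqrt{3 w - 4} e^{\frac{3 w}{2}} - 270 w^{3} e^{\frac{3 w}{2}} + 585 w^{2} e^{\frac{3 w}{2}} - 12 w \sqrt{3 w - 4} - 120 w e^{\frac{3 w}{2}} + 4 \sqrt{3 w - 4} e^{\frac{3 w}{2}} - 6 \sqrt{3 w - 4} - 240 e^{\frac{3 w}{2}}}{8 w \sqrt{3 w - 4} e^{\frac{3 w}{2}} + 4 \sqrt{3 w - 4} e^{\frac{3 w}{2}}}, which equals f(w).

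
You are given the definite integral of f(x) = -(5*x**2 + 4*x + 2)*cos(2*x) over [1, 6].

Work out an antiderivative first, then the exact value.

Differentiate the proposed F(x) back; it has to land on f(x) exactly.
F(x) = -(10*x**2*sin(2*x) + 8*x*sin(2*x) + 10*x*cos(2*x) - sin(2*x) + 4*cos(2*x))/4 is an antiderivative of f.
Check: d/dx[-(10*x**2*sin(2*x) + 8*x*sin(2*x) + 10*x*cos(2*x) - sin(2*x) + 4*cos(2*x))/4] = -5*x**2*cos(2*x) - 4*x*cos(2*x) - 2*cos(2*x), which equals f(x).
F(6) = -16*cos(12) - 407*sin(12)/4; F(1) = -17*sin(2)/4 - 7*cos(2)/2.
Integral = F(6) - F(1) = -16*cos(12) + 7*cos(2)/2 + 17*sin(2)/4 - 407*sin(12)/4.

Antiderivative: F(x) = -(10*x**2*sin(2*x) + 8*x*sin(2*x) + 10*x*cos(2*x) - sin(2*x) + 4*cos(2*x))/4; value = -16*cos(12) + 7*cos(2)/2 + 17*sin(2)/4 - 407*sin(12)/4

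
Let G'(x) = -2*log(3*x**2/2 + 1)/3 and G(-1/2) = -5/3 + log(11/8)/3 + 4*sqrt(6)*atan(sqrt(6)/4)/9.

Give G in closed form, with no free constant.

G(x) = -2*x*log(3*x**2/2 + 1)/3 + 4*x/3 - 4*sqrt(6)*atan(sqrt(6)*x/2)/9 - 1

Whatever form G(x) takes, its d/dx must return the stated G'(x).
A general antiderivative is -2*x*log(3*x**2/2 + 1)/3 + 4*x/3 - 4*sqrt(6)*atan(sqrt(6)*x/2)/9 + C.
The condition gives C = -5/3 + log(11/8)/3 + 4*sqrt(6)*atan(sqrt(6)/4)/9 - (-2/3 + log(11/8)/3 + 4*sqrt(6)*atan(sqrt(6)/4)/9) = -1.
So G(x) = -2*x*log(3*x**2/2 + 1)/3 + 4*x/3 - 4*sqrt(6)*atan(sqrt(6)*x/2)/9 - 1.
Check: d/dx[-2*x*log(3*x**2/2 + 1)/3 + 4*x/3 - 4*sqrt(6)*atan(sqrt(6)*x/2)/9 - 1] = -2*log(3*x**2/2 + 1)/3 = G'(x).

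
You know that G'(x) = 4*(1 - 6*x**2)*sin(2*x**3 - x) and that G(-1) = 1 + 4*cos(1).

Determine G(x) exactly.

G(x) = 4*cos(2*x**3 - x) + 1

G'(x) matches the chain-rule pattern g'(h)*h' with inner function h(x) = 2*x**3 - x; substituting u = h(x) collapses the integral.
A general antiderivative is 4*cos(2*x**3 - x) + C.
The condition gives C = 1 + 4*cos(1) - (4*cos(1)) = 1.
So G(x) = 4*cos(2*x**3 - x) + 1.
Check: d/dx[4*cos(2*x**3 - x) + 1] = -24*x**2*sin(2*x**3 - x) + 4*sin(2*x**3 - x), which equals G'(x).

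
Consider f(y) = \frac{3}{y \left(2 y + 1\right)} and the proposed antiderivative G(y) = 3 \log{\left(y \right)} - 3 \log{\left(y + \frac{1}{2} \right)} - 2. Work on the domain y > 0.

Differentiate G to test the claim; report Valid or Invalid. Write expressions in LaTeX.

Valid: G'(y) = f(y).

d/dy[G] = \frac{3}{2 y^{2} + y}
This equals f(y) exactly, so the claim holds.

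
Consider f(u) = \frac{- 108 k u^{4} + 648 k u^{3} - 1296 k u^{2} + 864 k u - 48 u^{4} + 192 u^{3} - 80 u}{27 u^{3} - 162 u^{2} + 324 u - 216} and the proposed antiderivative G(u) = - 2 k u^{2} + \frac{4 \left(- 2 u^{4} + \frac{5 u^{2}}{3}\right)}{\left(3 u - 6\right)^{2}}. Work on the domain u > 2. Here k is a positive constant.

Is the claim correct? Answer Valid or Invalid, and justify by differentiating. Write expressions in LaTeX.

Valid: G'(u) = f(u).

d/du[G] = \frac{- 108 k u^{4} + 648 k u^{3} - 1296 k u^{2} + 864 k u - 48 u^{4} + 192 u^{3} - 80 u}{27 u^{3} - 162 u^{2} + 324 u - 216}
This equals f(u) exactly, so the claim holds.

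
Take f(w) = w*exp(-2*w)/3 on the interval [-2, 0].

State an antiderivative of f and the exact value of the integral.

f has the shape u'v + uv' for u = -w/6 - 1/12 and v = exp(-2*w) — it is the derivative of the product u*v.
F(w) = -w*exp(-2*w)/6 - exp(-2*w)/12 is an antiderivative of f.
Check: d/dw[-w*exp(-2*w)/6 - exp(-2*w)/12] = w*exp(-2*w)/3 = f(w).
F(0) = -1/12; F(-2) = exp(4)/4.
Integral = F(0) - F(-2) = -exp(4)/4 - 1/12.

Antiderivative: F(w) = -w*exp(-2*w)/6 - exp(-2*w)/12; value = -exp(4)/4 - 1/12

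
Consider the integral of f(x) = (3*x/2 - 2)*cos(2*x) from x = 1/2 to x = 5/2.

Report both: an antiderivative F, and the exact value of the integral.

A candidate is checked by its d/dx: the result must match f(x).
F(x) = (6*x*sin(2*x) - 8*sin(2*x) + 3*cos(2*x))/8 is an antiderivative of f.
Check: d/dx[(6*x*sin(2*x) - 8*sin(2*x) + 3*cos(2*x))/8] = 3*x*cos(2*x)/2 - 2*cos(2*x), which equals f(x).
F(5/2) = 7*sin(5)/8 + 3*cos(5)/8; F(1/2) = -5*sin(1)/8 + 3*cos(1)/8.
Integral = F(5/2) - F(1/2) = 7*sin(5)/8 - 3*cos(1)/8 + 3*cos(5)/8 + 5*sin(1)/8.

Antiderivative: F(x) = (6*x*sin(2*x) - 8*sin(2*x) + 3*cos(2*x))/8; value = 7*sin(5)/8 - 3*cos(1)/8 + 3*cos(5)/8 + 5*sin(1)/8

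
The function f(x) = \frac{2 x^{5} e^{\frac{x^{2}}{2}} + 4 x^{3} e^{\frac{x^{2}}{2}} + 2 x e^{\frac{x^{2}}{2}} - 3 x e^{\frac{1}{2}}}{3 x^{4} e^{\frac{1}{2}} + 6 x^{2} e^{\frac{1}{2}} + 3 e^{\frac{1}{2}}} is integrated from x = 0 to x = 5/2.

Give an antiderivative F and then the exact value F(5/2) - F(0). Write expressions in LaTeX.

Antiderivative: F(x) = \frac{4 \left(x^{2} + 1\right) e^{\frac{x^{2}}{2} - \frac{1}{2}} + 3}{6 \left(x^{2} + 1\right)}; value = - \frac{25}{58} - \frac{2}{3 e^{\frac{1}{2}}} + \frac{2 e^{\frac{21}{8}}}{3}

Whatever form F(x) takes, F'(x) = f(x) is non-negotiable.
F(x) = \frac{4 \left(x^{2} + 1\right) e^{\frac{x^{2}}{2} - \frac{1}{2}} + 3}{6 \left(x^{2} + 1\right)} is an antiderivative of f.
Check: d/dx[\frac{4 \left(x^{2} + 1\right) e^{\frac{x^{2}}{2} - \frac{1}{2}} + 3}{6 \left(x^{2} + 1\right)}] = \frac{\frac{2 x^{5} e^{\frac{x^{2}}{2}}}{e^{\frac{1}{2}}} + \frac{4 x^{3} e^{\frac{x^{2}}{2}}}{e^{\frac{1}{2}}} + \frac{2 x e^{\frac{x^{2}}{2}}}{e^{\frac{1}{2}}} - 3 x}{3 x^{4} + 6 x^{2} + 3}, which equals f(x).
F(5/2) = \frac{2}{29} + \frac{2 e^{\frac{21}{8}}}{3}; F(0) = \frac{2}{3 e^{\frac{1}{2}}} + \frac{1}{2}.
Integral = F(5/2) - F(0) = - \frac{25}{58} - \frac{2}{3 e^{\frac{1}{2}}} + \frac{2 e^{\frac{21}{8}}}{3}.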